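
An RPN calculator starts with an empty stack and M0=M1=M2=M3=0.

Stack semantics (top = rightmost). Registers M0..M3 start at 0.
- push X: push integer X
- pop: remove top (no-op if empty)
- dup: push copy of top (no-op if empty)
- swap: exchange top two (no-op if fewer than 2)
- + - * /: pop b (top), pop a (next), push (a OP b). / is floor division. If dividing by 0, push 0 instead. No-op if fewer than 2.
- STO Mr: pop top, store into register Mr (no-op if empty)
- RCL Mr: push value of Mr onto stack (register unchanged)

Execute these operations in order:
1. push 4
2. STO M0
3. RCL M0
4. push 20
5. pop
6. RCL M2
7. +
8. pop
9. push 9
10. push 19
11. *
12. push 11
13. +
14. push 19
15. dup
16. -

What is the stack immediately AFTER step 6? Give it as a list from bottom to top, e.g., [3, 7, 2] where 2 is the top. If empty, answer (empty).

After op 1 (push 4): stack=[4] mem=[0,0,0,0]
After op 2 (STO M0): stack=[empty] mem=[4,0,0,0]
After op 3 (RCL M0): stack=[4] mem=[4,0,0,0]
After op 4 (push 20): stack=[4,20] mem=[4,0,0,0]
After op 5 (pop): stack=[4] mem=[4,0,0,0]
After op 6 (RCL M2): stack=[4,0] mem=[4,0,0,0]

[4, 0]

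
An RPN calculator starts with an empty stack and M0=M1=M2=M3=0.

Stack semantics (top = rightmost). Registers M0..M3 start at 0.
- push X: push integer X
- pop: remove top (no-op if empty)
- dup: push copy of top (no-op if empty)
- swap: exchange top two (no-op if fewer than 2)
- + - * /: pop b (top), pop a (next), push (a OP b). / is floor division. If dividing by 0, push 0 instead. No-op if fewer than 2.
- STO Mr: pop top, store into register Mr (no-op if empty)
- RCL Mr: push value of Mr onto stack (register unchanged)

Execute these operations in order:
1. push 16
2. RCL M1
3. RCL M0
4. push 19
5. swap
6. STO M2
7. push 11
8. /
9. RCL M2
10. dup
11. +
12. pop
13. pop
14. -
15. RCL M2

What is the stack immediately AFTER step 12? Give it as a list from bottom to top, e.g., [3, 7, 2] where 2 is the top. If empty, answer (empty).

After op 1 (push 16): stack=[16] mem=[0,0,0,0]
After op 2 (RCL M1): stack=[16,0] mem=[0,0,0,0]
After op 3 (RCL M0): stack=[16,0,0] mem=[0,0,0,0]
After op 4 (push 19): stack=[16,0,0,19] mem=[0,0,0,0]
After op 5 (swap): stack=[16,0,19,0] mem=[0,0,0,0]
After op 6 (STO M2): stack=[16,0,19] mem=[0,0,0,0]
After op 7 (push 11): stack=[16,0,19,11] mem=[0,0,0,0]
After op 8 (/): stack=[16,0,1] mem=[0,0,0,0]
After op 9 (RCL M2): stack=[16,0,1,0] mem=[0,0,0,0]
After op 10 (dup): stack=[16,0,1,0,0] mem=[0,0,0,0]
After op 11 (+): stack=[16,0,1,0] mem=[0,0,0,0]
After op 12 (pop): stack=[16,0,1] mem=[0,0,0,0]

[16, 0, 1]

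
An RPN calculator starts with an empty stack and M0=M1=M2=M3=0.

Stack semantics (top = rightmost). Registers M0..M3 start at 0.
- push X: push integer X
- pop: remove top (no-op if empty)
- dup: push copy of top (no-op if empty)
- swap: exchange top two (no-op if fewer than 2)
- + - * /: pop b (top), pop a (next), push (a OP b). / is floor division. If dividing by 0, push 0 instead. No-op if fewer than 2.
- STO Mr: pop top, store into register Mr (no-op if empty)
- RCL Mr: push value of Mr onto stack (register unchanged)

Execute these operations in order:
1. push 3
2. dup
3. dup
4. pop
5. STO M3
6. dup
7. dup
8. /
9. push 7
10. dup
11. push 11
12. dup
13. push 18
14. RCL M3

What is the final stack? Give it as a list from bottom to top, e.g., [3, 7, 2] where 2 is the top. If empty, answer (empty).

Answer: [3, 1, 7, 7, 11, 11, 18, 3]

Derivation:
After op 1 (push 3): stack=[3] mem=[0,0,0,0]
After op 2 (dup): stack=[3,3] mem=[0,0,0,0]
After op 3 (dup): stack=[3,3,3] mem=[0,0,0,0]
After op 4 (pop): stack=[3,3] mem=[0,0,0,0]
After op 5 (STO M3): stack=[3] mem=[0,0,0,3]
After op 6 (dup): stack=[3,3] mem=[0,0,0,3]
After op 7 (dup): stack=[3,3,3] mem=[0,0,0,3]
After op 8 (/): stack=[3,1] mem=[0,0,0,3]
After op 9 (push 7): stack=[3,1,7] mem=[0,0,0,3]
After op 10 (dup): stack=[3,1,7,7] mem=[0,0,0,3]
After op 11 (push 11): stack=[3,1,7,7,11] mem=[0,0,0,3]
After op 12 (dup): stack=[3,1,7,7,11,11] mem=[0,0,0,3]
After op 13 (push 18): stack=[3,1,7,7,11,11,18] mem=[0,0,0,3]
After op 14 (RCL M3): stack=[3,1,7,7,11,11,18,3] mem=[0,0,0,3]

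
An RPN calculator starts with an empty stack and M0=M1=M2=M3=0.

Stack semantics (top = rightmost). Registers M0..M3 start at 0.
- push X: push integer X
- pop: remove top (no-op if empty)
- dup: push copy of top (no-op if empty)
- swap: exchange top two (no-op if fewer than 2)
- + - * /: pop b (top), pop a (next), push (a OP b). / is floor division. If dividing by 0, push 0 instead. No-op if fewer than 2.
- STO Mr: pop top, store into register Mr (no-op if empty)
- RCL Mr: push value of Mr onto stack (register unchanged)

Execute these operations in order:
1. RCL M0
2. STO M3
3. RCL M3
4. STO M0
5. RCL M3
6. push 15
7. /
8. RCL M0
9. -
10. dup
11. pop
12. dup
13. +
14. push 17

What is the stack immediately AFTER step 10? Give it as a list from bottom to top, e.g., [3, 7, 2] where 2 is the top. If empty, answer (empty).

After op 1 (RCL M0): stack=[0] mem=[0,0,0,0]
After op 2 (STO M3): stack=[empty] mem=[0,0,0,0]
After op 3 (RCL M3): stack=[0] mem=[0,0,0,0]
After op 4 (STO M0): stack=[empty] mem=[0,0,0,0]
After op 5 (RCL M3): stack=[0] mem=[0,0,0,0]
After op 6 (push 15): stack=[0,15] mem=[0,0,0,0]
After op 7 (/): stack=[0] mem=[0,0,0,0]
After op 8 (RCL M0): stack=[0,0] mem=[0,0,0,0]
After op 9 (-): stack=[0] mem=[0,0,0,0]
After op 10 (dup): stack=[0,0] mem=[0,0,0,0]

[0, 0]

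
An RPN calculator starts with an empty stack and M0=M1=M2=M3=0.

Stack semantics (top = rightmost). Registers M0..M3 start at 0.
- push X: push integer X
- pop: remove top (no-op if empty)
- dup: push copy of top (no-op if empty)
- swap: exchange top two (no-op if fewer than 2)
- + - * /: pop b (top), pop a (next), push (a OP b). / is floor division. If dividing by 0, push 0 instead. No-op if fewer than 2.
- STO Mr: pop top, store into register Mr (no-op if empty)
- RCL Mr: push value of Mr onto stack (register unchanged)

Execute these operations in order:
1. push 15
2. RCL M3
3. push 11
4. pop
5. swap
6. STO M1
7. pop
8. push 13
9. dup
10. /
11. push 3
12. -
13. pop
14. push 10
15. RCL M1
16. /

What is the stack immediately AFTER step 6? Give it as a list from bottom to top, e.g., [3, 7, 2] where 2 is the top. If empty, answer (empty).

After op 1 (push 15): stack=[15] mem=[0,0,0,0]
After op 2 (RCL M3): stack=[15,0] mem=[0,0,0,0]
After op 3 (push 11): stack=[15,0,11] mem=[0,0,0,0]
After op 4 (pop): stack=[15,0] mem=[0,0,0,0]
After op 5 (swap): stack=[0,15] mem=[0,0,0,0]
After op 6 (STO M1): stack=[0] mem=[0,15,0,0]

[0]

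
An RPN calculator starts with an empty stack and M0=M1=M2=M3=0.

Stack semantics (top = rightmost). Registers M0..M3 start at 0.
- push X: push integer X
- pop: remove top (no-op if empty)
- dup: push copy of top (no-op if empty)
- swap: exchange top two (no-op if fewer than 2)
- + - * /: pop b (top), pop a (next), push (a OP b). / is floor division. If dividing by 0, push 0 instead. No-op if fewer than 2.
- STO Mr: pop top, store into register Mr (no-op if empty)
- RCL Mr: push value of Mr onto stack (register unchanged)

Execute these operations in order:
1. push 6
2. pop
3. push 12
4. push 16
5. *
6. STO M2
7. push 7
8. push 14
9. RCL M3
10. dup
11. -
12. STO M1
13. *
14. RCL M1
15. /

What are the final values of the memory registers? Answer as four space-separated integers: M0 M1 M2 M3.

Answer: 0 0 192 0

Derivation:
After op 1 (push 6): stack=[6] mem=[0,0,0,0]
After op 2 (pop): stack=[empty] mem=[0,0,0,0]
After op 3 (push 12): stack=[12] mem=[0,0,0,0]
After op 4 (push 16): stack=[12,16] mem=[0,0,0,0]
After op 5 (*): stack=[192] mem=[0,0,0,0]
After op 6 (STO M2): stack=[empty] mem=[0,0,192,0]
After op 7 (push 7): stack=[7] mem=[0,0,192,0]
After op 8 (push 14): stack=[7,14] mem=[0,0,192,0]
After op 9 (RCL M3): stack=[7,14,0] mem=[0,0,192,0]
After op 10 (dup): stack=[7,14,0,0] mem=[0,0,192,0]
After op 11 (-): stack=[7,14,0] mem=[0,0,192,0]
After op 12 (STO M1): stack=[7,14] mem=[0,0,192,0]
After op 13 (*): stack=[98] mem=[0,0,192,0]
After op 14 (RCL M1): stack=[98,0] mem=[0,0,192,0]
After op 15 (/): stack=[0] mem=[0,0,192,0]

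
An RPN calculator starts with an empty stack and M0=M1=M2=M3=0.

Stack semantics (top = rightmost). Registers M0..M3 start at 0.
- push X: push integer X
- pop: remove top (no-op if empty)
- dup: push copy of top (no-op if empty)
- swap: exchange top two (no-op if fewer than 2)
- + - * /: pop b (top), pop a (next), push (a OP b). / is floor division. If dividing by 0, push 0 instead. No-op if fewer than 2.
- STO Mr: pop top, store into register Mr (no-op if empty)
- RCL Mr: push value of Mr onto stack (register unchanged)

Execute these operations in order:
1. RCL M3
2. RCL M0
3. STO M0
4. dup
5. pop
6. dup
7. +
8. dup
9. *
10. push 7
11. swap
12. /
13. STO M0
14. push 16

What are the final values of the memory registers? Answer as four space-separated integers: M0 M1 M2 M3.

After op 1 (RCL M3): stack=[0] mem=[0,0,0,0]
After op 2 (RCL M0): stack=[0,0] mem=[0,0,0,0]
After op 3 (STO M0): stack=[0] mem=[0,0,0,0]
After op 4 (dup): stack=[0,0] mem=[0,0,0,0]
After op 5 (pop): stack=[0] mem=[0,0,0,0]
After op 6 (dup): stack=[0,0] mem=[0,0,0,0]
After op 7 (+): stack=[0] mem=[0,0,0,0]
After op 8 (dup): stack=[0,0] mem=[0,0,0,0]
After op 9 (*): stack=[0] mem=[0,0,0,0]
After op 10 (push 7): stack=[0,7] mem=[0,0,0,0]
After op 11 (swap): stack=[7,0] mem=[0,0,0,0]
After op 12 (/): stack=[0] mem=[0,0,0,0]
After op 13 (STO M0): stack=[empty] mem=[0,0,0,0]
After op 14 (push 16): stack=[16] mem=[0,0,0,0]

Answer: 0 0 0 0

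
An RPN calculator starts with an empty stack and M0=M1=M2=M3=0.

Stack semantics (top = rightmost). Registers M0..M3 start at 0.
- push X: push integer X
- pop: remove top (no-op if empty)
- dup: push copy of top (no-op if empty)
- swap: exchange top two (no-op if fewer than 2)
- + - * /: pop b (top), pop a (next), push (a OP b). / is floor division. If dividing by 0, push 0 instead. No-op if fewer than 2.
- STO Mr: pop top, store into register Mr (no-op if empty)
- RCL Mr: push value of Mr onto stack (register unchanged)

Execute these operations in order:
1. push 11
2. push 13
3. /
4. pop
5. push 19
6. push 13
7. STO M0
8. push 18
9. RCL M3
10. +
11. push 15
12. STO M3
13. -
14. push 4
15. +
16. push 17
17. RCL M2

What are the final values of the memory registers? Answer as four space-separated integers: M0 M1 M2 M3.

After op 1 (push 11): stack=[11] mem=[0,0,0,0]
After op 2 (push 13): stack=[11,13] mem=[0,0,0,0]
After op 3 (/): stack=[0] mem=[0,0,0,0]
After op 4 (pop): stack=[empty] mem=[0,0,0,0]
After op 5 (push 19): stack=[19] mem=[0,0,0,0]
After op 6 (push 13): stack=[19,13] mem=[0,0,0,0]
After op 7 (STO M0): stack=[19] mem=[13,0,0,0]
After op 8 (push 18): stack=[19,18] mem=[13,0,0,0]
After op 9 (RCL M3): stack=[19,18,0] mem=[13,0,0,0]
After op 10 (+): stack=[19,18] mem=[13,0,0,0]
After op 11 (push 15): stack=[19,18,15] mem=[13,0,0,0]
After op 12 (STO M3): stack=[19,18] mem=[13,0,0,15]
After op 13 (-): stack=[1] mem=[13,0,0,15]
After op 14 (push 4): stack=[1,4] mem=[13,0,0,15]
After op 15 (+): stack=[5] mem=[13,0,0,15]
After op 16 (push 17): stack=[5,17] mem=[13,0,0,15]
After op 17 (RCL M2): stack=[5,17,0] mem=[13,0,0,15]

Answer: 13 0 0 15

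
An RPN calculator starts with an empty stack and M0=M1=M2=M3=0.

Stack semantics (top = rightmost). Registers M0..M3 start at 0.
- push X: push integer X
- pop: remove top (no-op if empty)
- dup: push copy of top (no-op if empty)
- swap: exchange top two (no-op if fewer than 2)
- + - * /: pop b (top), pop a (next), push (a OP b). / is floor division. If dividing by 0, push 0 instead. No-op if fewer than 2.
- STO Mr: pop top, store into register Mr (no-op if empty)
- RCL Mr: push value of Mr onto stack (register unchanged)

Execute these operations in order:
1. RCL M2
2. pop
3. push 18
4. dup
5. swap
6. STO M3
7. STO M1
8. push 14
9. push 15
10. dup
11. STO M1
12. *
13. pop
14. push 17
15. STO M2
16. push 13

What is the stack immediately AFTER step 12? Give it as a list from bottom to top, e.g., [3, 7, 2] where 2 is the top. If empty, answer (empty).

After op 1 (RCL M2): stack=[0] mem=[0,0,0,0]
After op 2 (pop): stack=[empty] mem=[0,0,0,0]
After op 3 (push 18): stack=[18] mem=[0,0,0,0]
After op 4 (dup): stack=[18,18] mem=[0,0,0,0]
After op 5 (swap): stack=[18,18] mem=[0,0,0,0]
After op 6 (STO M3): stack=[18] mem=[0,0,0,18]
After op 7 (STO M1): stack=[empty] mem=[0,18,0,18]
After op 8 (push 14): stack=[14] mem=[0,18,0,18]
After op 9 (push 15): stack=[14,15] mem=[0,18,0,18]
After op 10 (dup): stack=[14,15,15] mem=[0,18,0,18]
After op 11 (STO M1): stack=[14,15] mem=[0,15,0,18]
After op 12 (*): stack=[210] mem=[0,15,0,18]

[210]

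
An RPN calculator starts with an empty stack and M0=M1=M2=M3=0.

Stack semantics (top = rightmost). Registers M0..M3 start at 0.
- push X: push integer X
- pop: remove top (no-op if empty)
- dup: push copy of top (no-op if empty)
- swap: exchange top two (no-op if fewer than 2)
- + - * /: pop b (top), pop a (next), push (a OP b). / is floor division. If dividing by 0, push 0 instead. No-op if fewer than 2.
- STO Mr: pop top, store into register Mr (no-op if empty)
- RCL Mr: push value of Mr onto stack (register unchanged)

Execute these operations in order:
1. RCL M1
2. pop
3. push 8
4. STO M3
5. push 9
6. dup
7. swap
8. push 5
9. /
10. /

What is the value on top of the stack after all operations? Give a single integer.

After op 1 (RCL M1): stack=[0] mem=[0,0,0,0]
After op 2 (pop): stack=[empty] mem=[0,0,0,0]
After op 3 (push 8): stack=[8] mem=[0,0,0,0]
After op 4 (STO M3): stack=[empty] mem=[0,0,0,8]
After op 5 (push 9): stack=[9] mem=[0,0,0,8]
After op 6 (dup): stack=[9,9] mem=[0,0,0,8]
After op 7 (swap): stack=[9,9] mem=[0,0,0,8]
After op 8 (push 5): stack=[9,9,5] mem=[0,0,0,8]
After op 9 (/): stack=[9,1] mem=[0,0,0,8]
After op 10 (/): stack=[9] mem=[0,0,0,8]

Answer: 9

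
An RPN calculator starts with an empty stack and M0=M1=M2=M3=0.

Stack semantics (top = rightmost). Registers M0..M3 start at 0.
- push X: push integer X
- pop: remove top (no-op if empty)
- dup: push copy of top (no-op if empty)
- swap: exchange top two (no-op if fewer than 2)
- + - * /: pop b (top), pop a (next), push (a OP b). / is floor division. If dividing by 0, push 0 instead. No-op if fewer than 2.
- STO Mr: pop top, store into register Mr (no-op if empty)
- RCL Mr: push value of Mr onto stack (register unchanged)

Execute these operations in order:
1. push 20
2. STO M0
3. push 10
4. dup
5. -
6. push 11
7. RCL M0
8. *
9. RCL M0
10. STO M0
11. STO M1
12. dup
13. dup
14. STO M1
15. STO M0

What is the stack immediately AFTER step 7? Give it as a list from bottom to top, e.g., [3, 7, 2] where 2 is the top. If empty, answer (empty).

After op 1 (push 20): stack=[20] mem=[0,0,0,0]
After op 2 (STO M0): stack=[empty] mem=[20,0,0,0]
After op 3 (push 10): stack=[10] mem=[20,0,0,0]
After op 4 (dup): stack=[10,10] mem=[20,0,0,0]
After op 5 (-): stack=[0] mem=[20,0,0,0]
After op 6 (push 11): stack=[0,11] mem=[20,0,0,0]
After op 7 (RCL M0): stack=[0,11,20] mem=[20,0,0,0]

[0, 11, 20]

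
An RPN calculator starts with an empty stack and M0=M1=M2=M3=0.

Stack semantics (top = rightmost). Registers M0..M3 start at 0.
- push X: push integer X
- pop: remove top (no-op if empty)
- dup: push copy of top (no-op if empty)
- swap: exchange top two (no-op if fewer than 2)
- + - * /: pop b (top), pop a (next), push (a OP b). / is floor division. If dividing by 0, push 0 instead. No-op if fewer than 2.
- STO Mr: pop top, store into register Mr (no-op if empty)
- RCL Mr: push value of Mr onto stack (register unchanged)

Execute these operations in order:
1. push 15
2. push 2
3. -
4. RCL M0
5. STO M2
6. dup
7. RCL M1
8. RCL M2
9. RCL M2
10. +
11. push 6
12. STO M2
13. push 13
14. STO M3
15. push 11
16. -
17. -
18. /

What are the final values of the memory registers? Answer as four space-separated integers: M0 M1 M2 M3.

After op 1 (push 15): stack=[15] mem=[0,0,0,0]
After op 2 (push 2): stack=[15,2] mem=[0,0,0,0]
After op 3 (-): stack=[13] mem=[0,0,0,0]
After op 4 (RCL M0): stack=[13,0] mem=[0,0,0,0]
After op 5 (STO M2): stack=[13] mem=[0,0,0,0]
After op 6 (dup): stack=[13,13] mem=[0,0,0,0]
After op 7 (RCL M1): stack=[13,13,0] mem=[0,0,0,0]
After op 8 (RCL M2): stack=[13,13,0,0] mem=[0,0,0,0]
After op 9 (RCL M2): stack=[13,13,0,0,0] mem=[0,0,0,0]
After op 10 (+): stack=[13,13,0,0] mem=[0,0,0,0]
After op 11 (push 6): stack=[13,13,0,0,6] mem=[0,0,0,0]
After op 12 (STO M2): stack=[13,13,0,0] mem=[0,0,6,0]
After op 13 (push 13): stack=[13,13,0,0,13] mem=[0,0,6,0]
After op 14 (STO M3): stack=[13,13,0,0] mem=[0,0,6,13]
After op 15 (push 11): stack=[13,13,0,0,11] mem=[0,0,6,13]
After op 16 (-): stack=[13,13,0,-11] mem=[0,0,6,13]
After op 17 (-): stack=[13,13,11] mem=[0,0,6,13]
After op 18 (/): stack=[13,1] mem=[0,0,6,13]

Answer: 0 0 6 13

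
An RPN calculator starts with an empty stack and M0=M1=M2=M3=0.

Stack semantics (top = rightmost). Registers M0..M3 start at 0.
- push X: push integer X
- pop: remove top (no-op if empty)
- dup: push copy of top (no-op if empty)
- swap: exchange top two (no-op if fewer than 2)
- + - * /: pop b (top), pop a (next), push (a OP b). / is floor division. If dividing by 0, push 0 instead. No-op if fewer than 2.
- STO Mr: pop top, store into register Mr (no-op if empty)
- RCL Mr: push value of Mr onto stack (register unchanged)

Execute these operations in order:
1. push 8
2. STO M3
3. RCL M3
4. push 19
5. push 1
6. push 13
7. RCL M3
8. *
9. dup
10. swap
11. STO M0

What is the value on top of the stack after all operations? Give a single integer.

Answer: 104

Derivation:
After op 1 (push 8): stack=[8] mem=[0,0,0,0]
After op 2 (STO M3): stack=[empty] mem=[0,0,0,8]
After op 3 (RCL M3): stack=[8] mem=[0,0,0,8]
After op 4 (push 19): stack=[8,19] mem=[0,0,0,8]
After op 5 (push 1): stack=[8,19,1] mem=[0,0,0,8]
After op 6 (push 13): stack=[8,19,1,13] mem=[0,0,0,8]
After op 7 (RCL M3): stack=[8,19,1,13,8] mem=[0,0,0,8]
After op 8 (*): stack=[8,19,1,104] mem=[0,0,0,8]
After op 9 (dup): stack=[8,19,1,104,104] mem=[0,0,0,8]
After op 10 (swap): stack=[8,19,1,104,104] mem=[0,0,0,8]
After op 11 (STO M0): stack=[8,19,1,104] mem=[104,0,0,8]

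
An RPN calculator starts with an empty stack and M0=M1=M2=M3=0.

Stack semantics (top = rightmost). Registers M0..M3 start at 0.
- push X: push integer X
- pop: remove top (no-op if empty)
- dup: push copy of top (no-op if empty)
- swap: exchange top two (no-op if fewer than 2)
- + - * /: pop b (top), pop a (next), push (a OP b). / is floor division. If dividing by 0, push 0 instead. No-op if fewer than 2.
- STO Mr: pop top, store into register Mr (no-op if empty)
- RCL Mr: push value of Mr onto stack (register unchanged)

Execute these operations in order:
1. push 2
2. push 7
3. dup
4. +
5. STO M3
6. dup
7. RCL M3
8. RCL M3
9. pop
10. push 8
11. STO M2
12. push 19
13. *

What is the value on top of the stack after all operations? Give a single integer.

After op 1 (push 2): stack=[2] mem=[0,0,0,0]
After op 2 (push 7): stack=[2,7] mem=[0,0,0,0]
After op 3 (dup): stack=[2,7,7] mem=[0,0,0,0]
After op 4 (+): stack=[2,14] mem=[0,0,0,0]
After op 5 (STO M3): stack=[2] mem=[0,0,0,14]
After op 6 (dup): stack=[2,2] mem=[0,0,0,14]
After op 7 (RCL M3): stack=[2,2,14] mem=[0,0,0,14]
After op 8 (RCL M3): stack=[2,2,14,14] mem=[0,0,0,14]
After op 9 (pop): stack=[2,2,14] mem=[0,0,0,14]
After op 10 (push 8): stack=[2,2,14,8] mem=[0,0,0,14]
After op 11 (STO M2): stack=[2,2,14] mem=[0,0,8,14]
After op 12 (push 19): stack=[2,2,14,19] mem=[0,0,8,14]
After op 13 (*): stack=[2,2,266] mem=[0,0,8,14]

Answer: 266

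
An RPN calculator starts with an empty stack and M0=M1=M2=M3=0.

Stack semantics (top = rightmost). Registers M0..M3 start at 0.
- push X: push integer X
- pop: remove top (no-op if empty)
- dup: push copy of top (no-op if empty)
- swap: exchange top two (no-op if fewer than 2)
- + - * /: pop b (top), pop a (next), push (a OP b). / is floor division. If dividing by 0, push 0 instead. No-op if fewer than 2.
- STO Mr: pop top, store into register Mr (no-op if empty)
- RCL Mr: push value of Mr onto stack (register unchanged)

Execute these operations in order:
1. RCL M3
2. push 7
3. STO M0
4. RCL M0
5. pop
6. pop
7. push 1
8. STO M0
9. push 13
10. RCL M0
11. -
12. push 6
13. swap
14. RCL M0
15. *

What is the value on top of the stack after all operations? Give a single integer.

Answer: 12

Derivation:
After op 1 (RCL M3): stack=[0] mem=[0,0,0,0]
After op 2 (push 7): stack=[0,7] mem=[0,0,0,0]
After op 3 (STO M0): stack=[0] mem=[7,0,0,0]
After op 4 (RCL M0): stack=[0,7] mem=[7,0,0,0]
After op 5 (pop): stack=[0] mem=[7,0,0,0]
After op 6 (pop): stack=[empty] mem=[7,0,0,0]
After op 7 (push 1): stack=[1] mem=[7,0,0,0]
After op 8 (STO M0): stack=[empty] mem=[1,0,0,0]
After op 9 (push 13): stack=[13] mem=[1,0,0,0]
After op 10 (RCL M0): stack=[13,1] mem=[1,0,0,0]
After op 11 (-): stack=[12] mem=[1,0,0,0]
After op 12 (push 6): stack=[12,6] mem=[1,0,0,0]
After op 13 (swap): stack=[6,12] mem=[1,0,0,0]
After op 14 (RCL M0): stack=[6,12,1] mem=[1,0,0,0]
After op 15 (*): stack=[6,12] mem=[1,0,0,0]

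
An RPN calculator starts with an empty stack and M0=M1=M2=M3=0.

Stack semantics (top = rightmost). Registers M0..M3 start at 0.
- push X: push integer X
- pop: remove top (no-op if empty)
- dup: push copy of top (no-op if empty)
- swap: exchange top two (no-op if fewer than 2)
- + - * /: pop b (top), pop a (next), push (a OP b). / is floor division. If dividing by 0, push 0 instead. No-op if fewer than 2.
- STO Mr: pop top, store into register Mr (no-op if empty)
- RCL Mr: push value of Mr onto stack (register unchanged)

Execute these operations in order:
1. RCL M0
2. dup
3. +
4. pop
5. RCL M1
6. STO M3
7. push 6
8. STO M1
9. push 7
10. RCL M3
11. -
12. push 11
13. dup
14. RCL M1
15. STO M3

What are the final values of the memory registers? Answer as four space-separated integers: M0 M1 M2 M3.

After op 1 (RCL M0): stack=[0] mem=[0,0,0,0]
After op 2 (dup): stack=[0,0] mem=[0,0,0,0]
After op 3 (+): stack=[0] mem=[0,0,0,0]
After op 4 (pop): stack=[empty] mem=[0,0,0,0]
After op 5 (RCL M1): stack=[0] mem=[0,0,0,0]
After op 6 (STO M3): stack=[empty] mem=[0,0,0,0]
After op 7 (push 6): stack=[6] mem=[0,0,0,0]
After op 8 (STO M1): stack=[empty] mem=[0,6,0,0]
After op 9 (push 7): stack=[7] mem=[0,6,0,0]
After op 10 (RCL M3): stack=[7,0] mem=[0,6,0,0]
After op 11 (-): stack=[7] mem=[0,6,0,0]
After op 12 (push 11): stack=[7,11] mem=[0,6,0,0]
After op 13 (dup): stack=[7,11,11] mem=[0,6,0,0]
After op 14 (RCL M1): stack=[7,11,11,6] mem=[0,6,0,0]
After op 15 (STO M3): stack=[7,11,11] mem=[0,6,0,6]

Answer: 0 6 0 6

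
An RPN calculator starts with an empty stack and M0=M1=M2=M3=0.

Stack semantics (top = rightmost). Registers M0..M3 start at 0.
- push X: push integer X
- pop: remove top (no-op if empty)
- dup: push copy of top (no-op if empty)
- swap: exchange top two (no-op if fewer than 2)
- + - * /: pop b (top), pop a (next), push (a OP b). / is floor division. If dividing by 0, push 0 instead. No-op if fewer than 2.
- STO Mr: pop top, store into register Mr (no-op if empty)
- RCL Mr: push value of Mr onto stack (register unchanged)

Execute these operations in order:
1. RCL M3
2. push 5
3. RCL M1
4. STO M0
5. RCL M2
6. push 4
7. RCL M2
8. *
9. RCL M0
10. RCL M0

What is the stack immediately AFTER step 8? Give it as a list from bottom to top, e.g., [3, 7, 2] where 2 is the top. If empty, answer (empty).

After op 1 (RCL M3): stack=[0] mem=[0,0,0,0]
After op 2 (push 5): stack=[0,5] mem=[0,0,0,0]
After op 3 (RCL M1): stack=[0,5,0] mem=[0,0,0,0]
After op 4 (STO M0): stack=[0,5] mem=[0,0,0,0]
After op 5 (RCL M2): stack=[0,5,0] mem=[0,0,0,0]
After op 6 (push 4): stack=[0,5,0,4] mem=[0,0,0,0]
After op 7 (RCL M2): stack=[0,5,0,4,0] mem=[0,0,0,0]
After op 8 (*): stack=[0,5,0,0] mem=[0,0,0,0]

[0, 5, 0, 0]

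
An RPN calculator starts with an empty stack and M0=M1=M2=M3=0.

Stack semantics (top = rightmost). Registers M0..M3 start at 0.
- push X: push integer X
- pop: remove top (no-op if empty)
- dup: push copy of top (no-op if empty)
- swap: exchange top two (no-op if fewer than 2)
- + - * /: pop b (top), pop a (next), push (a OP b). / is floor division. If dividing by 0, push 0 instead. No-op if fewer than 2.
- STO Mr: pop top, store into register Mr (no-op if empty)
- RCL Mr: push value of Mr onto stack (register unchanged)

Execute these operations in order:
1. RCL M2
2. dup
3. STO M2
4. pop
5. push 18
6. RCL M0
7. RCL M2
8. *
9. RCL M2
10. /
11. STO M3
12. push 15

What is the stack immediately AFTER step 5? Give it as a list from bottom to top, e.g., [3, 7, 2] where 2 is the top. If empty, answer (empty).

After op 1 (RCL M2): stack=[0] mem=[0,0,0,0]
After op 2 (dup): stack=[0,0] mem=[0,0,0,0]
After op 3 (STO M2): stack=[0] mem=[0,0,0,0]
After op 4 (pop): stack=[empty] mem=[0,0,0,0]
After op 5 (push 18): stack=[18] mem=[0,0,0,0]

[18]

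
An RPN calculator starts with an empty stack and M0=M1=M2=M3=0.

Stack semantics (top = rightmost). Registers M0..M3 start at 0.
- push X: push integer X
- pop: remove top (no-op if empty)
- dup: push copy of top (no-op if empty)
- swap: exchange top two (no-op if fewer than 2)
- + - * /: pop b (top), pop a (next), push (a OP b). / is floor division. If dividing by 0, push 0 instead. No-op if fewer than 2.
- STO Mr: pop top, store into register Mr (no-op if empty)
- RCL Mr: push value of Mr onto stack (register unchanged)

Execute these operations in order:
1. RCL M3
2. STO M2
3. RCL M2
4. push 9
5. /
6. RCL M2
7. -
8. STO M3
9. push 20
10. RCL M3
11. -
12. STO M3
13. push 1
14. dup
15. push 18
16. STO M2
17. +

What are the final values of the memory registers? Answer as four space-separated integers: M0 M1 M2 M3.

Answer: 0 0 18 20

Derivation:
After op 1 (RCL M3): stack=[0] mem=[0,0,0,0]
After op 2 (STO M2): stack=[empty] mem=[0,0,0,0]
After op 3 (RCL M2): stack=[0] mem=[0,0,0,0]
After op 4 (push 9): stack=[0,9] mem=[0,0,0,0]
After op 5 (/): stack=[0] mem=[0,0,0,0]
After op 6 (RCL M2): stack=[0,0] mem=[0,0,0,0]
After op 7 (-): stack=[0] mem=[0,0,0,0]
After op 8 (STO M3): stack=[empty] mem=[0,0,0,0]
After op 9 (push 20): stack=[20] mem=[0,0,0,0]
After op 10 (RCL M3): stack=[20,0] mem=[0,0,0,0]
After op 11 (-): stack=[20] mem=[0,0,0,0]
After op 12 (STO M3): stack=[empty] mem=[0,0,0,20]
After op 13 (push 1): stack=[1] mem=[0,0,0,20]
After op 14 (dup): stack=[1,1] mem=[0,0,0,20]
After op 15 (push 18): stack=[1,1,18] mem=[0,0,0,20]
After op 16 (STO M2): stack=[1,1] mem=[0,0,18,20]
After op 17 (+): stack=[2] mem=[0,0,18,20]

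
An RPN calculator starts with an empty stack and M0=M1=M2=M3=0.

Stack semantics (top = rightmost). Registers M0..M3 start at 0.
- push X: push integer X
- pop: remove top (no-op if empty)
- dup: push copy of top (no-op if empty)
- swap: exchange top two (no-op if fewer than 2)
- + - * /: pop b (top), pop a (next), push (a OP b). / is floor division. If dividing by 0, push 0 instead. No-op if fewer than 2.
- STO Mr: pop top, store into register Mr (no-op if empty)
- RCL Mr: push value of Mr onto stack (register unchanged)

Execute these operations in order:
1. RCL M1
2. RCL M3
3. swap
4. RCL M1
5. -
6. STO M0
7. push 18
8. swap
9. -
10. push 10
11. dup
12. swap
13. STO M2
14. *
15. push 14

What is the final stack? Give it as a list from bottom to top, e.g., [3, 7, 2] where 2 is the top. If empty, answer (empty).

After op 1 (RCL M1): stack=[0] mem=[0,0,0,0]
After op 2 (RCL M3): stack=[0,0] mem=[0,0,0,0]
After op 3 (swap): stack=[0,0] mem=[0,0,0,0]
After op 4 (RCL M1): stack=[0,0,0] mem=[0,0,0,0]
After op 5 (-): stack=[0,0] mem=[0,0,0,0]
After op 6 (STO M0): stack=[0] mem=[0,0,0,0]
After op 7 (push 18): stack=[0,18] mem=[0,0,0,0]
After op 8 (swap): stack=[18,0] mem=[0,0,0,0]
After op 9 (-): stack=[18] mem=[0,0,0,0]
After op 10 (push 10): stack=[18,10] mem=[0,0,0,0]
After op 11 (dup): stack=[18,10,10] mem=[0,0,0,0]
After op 12 (swap): stack=[18,10,10] mem=[0,0,0,0]
After op 13 (STO M2): stack=[18,10] mem=[0,0,10,0]
After op 14 (*): stack=[180] mem=[0,0,10,0]
After op 15 (push 14): stack=[180,14] mem=[0,0,10,0]

Answer: [180, 14]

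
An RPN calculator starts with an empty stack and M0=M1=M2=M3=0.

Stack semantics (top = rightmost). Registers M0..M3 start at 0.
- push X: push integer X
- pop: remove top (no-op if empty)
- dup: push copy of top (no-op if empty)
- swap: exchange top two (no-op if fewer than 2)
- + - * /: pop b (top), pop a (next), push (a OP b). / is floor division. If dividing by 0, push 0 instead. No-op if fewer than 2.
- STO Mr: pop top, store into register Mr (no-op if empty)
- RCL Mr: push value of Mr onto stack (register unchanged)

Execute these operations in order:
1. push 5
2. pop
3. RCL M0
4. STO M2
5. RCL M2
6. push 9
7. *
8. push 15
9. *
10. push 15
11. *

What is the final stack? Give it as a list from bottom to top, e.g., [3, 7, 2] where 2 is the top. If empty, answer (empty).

Answer: [0]

Derivation:
After op 1 (push 5): stack=[5] mem=[0,0,0,0]
After op 2 (pop): stack=[empty] mem=[0,0,0,0]
After op 3 (RCL M0): stack=[0] mem=[0,0,0,0]
After op 4 (STO M2): stack=[empty] mem=[0,0,0,0]
After op 5 (RCL M2): stack=[0] mem=[0,0,0,0]
After op 6 (push 9): stack=[0,9] mem=[0,0,0,0]
After op 7 (*): stack=[0] mem=[0,0,0,0]
After op 8 (push 15): stack=[0,15] mem=[0,0,0,0]
After op 9 (*): stack=[0] mem=[0,0,0,0]
After op 10 (push 15): stack=[0,15] mem=[0,0,0,0]
After op 11 (*): stack=[0] mem=[0,0,0,0]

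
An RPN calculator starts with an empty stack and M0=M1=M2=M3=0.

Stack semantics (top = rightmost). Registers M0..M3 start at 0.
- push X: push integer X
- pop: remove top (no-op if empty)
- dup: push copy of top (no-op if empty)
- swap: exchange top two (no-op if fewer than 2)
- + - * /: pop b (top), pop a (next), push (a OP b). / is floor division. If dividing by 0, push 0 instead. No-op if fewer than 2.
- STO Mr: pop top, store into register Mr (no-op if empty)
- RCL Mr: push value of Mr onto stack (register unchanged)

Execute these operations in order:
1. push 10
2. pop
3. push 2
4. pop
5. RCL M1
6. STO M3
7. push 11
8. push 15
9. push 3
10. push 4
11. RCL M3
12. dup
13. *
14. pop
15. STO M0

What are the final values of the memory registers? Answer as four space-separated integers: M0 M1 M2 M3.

Answer: 4 0 0 0

Derivation:
After op 1 (push 10): stack=[10] mem=[0,0,0,0]
After op 2 (pop): stack=[empty] mem=[0,0,0,0]
After op 3 (push 2): stack=[2] mem=[0,0,0,0]
After op 4 (pop): stack=[empty] mem=[0,0,0,0]
After op 5 (RCL M1): stack=[0] mem=[0,0,0,0]
After op 6 (STO M3): stack=[empty] mem=[0,0,0,0]
After op 7 (push 11): stack=[11] mem=[0,0,0,0]
After op 8 (push 15): stack=[11,15] mem=[0,0,0,0]
After op 9 (push 3): stack=[11,15,3] mem=[0,0,0,0]
After op 10 (push 4): stack=[11,15,3,4] mem=[0,0,0,0]
After op 11 (RCL M3): stack=[11,15,3,4,0] mem=[0,0,0,0]
After op 12 (dup): stack=[11,15,3,4,0,0] mem=[0,0,0,0]
After op 13 (*): stack=[11,15,3,4,0] mem=[0,0,0,0]
After op 14 (pop): stack=[11,15,3,4] mem=[0,0,0,0]
After op 15 (STO M0): stack=[11,15,3] mem=[4,0,0,0]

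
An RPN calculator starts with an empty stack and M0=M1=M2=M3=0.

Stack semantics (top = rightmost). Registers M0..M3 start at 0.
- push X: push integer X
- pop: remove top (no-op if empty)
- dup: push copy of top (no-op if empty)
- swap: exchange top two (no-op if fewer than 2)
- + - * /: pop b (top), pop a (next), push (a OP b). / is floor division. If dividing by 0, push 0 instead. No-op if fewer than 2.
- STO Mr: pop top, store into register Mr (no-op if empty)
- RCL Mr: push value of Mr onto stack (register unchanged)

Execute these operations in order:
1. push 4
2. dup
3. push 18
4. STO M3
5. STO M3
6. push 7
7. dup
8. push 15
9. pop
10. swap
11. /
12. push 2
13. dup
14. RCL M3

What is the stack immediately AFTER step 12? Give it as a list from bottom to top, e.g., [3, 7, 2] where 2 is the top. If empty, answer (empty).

After op 1 (push 4): stack=[4] mem=[0,0,0,0]
After op 2 (dup): stack=[4,4] mem=[0,0,0,0]
After op 3 (push 18): stack=[4,4,18] mem=[0,0,0,0]
After op 4 (STO M3): stack=[4,4] mem=[0,0,0,18]
After op 5 (STO M3): stack=[4] mem=[0,0,0,4]
After op 6 (push 7): stack=[4,7] mem=[0,0,0,4]
After op 7 (dup): stack=[4,7,7] mem=[0,0,0,4]
After op 8 (push 15): stack=[4,7,7,15] mem=[0,0,0,4]
After op 9 (pop): stack=[4,7,7] mem=[0,0,0,4]
After op 10 (swap): stack=[4,7,7] mem=[0,0,0,4]
After op 11 (/): stack=[4,1] mem=[0,0,0,4]
After op 12 (push 2): stack=[4,1,2] mem=[0,0,0,4]

[4, 1, 2]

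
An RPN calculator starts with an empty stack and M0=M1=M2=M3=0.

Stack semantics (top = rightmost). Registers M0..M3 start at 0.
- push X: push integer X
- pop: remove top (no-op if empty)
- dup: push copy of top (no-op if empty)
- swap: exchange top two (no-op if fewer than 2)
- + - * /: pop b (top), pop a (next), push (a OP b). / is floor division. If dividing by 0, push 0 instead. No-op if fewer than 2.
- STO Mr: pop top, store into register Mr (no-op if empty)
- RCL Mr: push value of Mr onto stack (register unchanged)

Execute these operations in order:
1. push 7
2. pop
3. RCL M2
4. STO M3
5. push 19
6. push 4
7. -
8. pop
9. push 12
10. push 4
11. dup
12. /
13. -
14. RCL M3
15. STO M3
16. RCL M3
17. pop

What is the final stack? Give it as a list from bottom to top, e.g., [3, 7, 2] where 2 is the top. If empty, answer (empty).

After op 1 (push 7): stack=[7] mem=[0,0,0,0]
After op 2 (pop): stack=[empty] mem=[0,0,0,0]
After op 3 (RCL M2): stack=[0] mem=[0,0,0,0]
After op 4 (STO M3): stack=[empty] mem=[0,0,0,0]
After op 5 (push 19): stack=[19] mem=[0,0,0,0]
After op 6 (push 4): stack=[19,4] mem=[0,0,0,0]
After op 7 (-): stack=[15] mem=[0,0,0,0]
After op 8 (pop): stack=[empty] mem=[0,0,0,0]
After op 9 (push 12): stack=[12] mem=[0,0,0,0]
After op 10 (push 4): stack=[12,4] mem=[0,0,0,0]
After op 11 (dup): stack=[12,4,4] mem=[0,0,0,0]
After op 12 (/): stack=[12,1] mem=[0,0,0,0]
After op 13 (-): stack=[11] mem=[0,0,0,0]
After op 14 (RCL M3): stack=[11,0] mem=[0,0,0,0]
After op 15 (STO M3): stack=[11] mem=[0,0,0,0]
After op 16 (RCL M3): stack=[11,0] mem=[0,0,0,0]
After op 17 (pop): stack=[11] mem=[0,0,0,0]

Answer: [11]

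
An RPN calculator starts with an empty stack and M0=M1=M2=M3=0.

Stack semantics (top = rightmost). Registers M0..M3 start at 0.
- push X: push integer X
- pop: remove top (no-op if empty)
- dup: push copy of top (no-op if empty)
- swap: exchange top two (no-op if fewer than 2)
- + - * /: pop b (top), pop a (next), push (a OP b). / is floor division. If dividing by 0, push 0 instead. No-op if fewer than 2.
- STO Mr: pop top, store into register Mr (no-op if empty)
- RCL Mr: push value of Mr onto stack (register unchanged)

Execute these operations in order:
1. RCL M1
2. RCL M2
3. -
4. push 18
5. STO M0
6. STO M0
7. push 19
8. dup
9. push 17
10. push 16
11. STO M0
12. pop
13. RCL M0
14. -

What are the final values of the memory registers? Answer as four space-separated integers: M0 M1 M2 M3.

After op 1 (RCL M1): stack=[0] mem=[0,0,0,0]
After op 2 (RCL M2): stack=[0,0] mem=[0,0,0,0]
After op 3 (-): stack=[0] mem=[0,0,0,0]
After op 4 (push 18): stack=[0,18] mem=[0,0,0,0]
After op 5 (STO M0): stack=[0] mem=[18,0,0,0]
After op 6 (STO M0): stack=[empty] mem=[0,0,0,0]
After op 7 (push 19): stack=[19] mem=[0,0,0,0]
After op 8 (dup): stack=[19,19] mem=[0,0,0,0]
After op 9 (push 17): stack=[19,19,17] mem=[0,0,0,0]
After op 10 (push 16): stack=[19,19,17,16] mem=[0,0,0,0]
After op 11 (STO M0): stack=[19,19,17] mem=[16,0,0,0]
After op 12 (pop): stack=[19,19] mem=[16,0,0,0]
After op 13 (RCL M0): stack=[19,19,16] mem=[16,0,0,0]
After op 14 (-): stack=[19,3] mem=[16,0,0,0]

Answer: 16 0 0 0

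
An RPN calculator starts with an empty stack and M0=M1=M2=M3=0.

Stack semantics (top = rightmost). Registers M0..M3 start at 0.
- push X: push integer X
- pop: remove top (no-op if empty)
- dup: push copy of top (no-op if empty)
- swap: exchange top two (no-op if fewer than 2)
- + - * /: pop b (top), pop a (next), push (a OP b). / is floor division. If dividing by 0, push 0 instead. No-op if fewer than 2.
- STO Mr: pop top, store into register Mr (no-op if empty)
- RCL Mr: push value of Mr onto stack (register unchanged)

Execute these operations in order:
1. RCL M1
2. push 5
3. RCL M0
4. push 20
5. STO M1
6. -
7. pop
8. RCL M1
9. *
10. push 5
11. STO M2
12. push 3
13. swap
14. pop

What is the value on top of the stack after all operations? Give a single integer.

After op 1 (RCL M1): stack=[0] mem=[0,0,0,0]
After op 2 (push 5): stack=[0,5] mem=[0,0,0,0]
After op 3 (RCL M0): stack=[0,5,0] mem=[0,0,0,0]
After op 4 (push 20): stack=[0,5,0,20] mem=[0,0,0,0]
After op 5 (STO M1): stack=[0,5,0] mem=[0,20,0,0]
After op 6 (-): stack=[0,5] mem=[0,20,0,0]
After op 7 (pop): stack=[0] mem=[0,20,0,0]
After op 8 (RCL M1): stack=[0,20] mem=[0,20,0,0]
After op 9 (*): stack=[0] mem=[0,20,0,0]
After op 10 (push 5): stack=[0,5] mem=[0,20,0,0]
After op 11 (STO M2): stack=[0] mem=[0,20,5,0]
After op 12 (push 3): stack=[0,3] mem=[0,20,5,0]
After op 13 (swap): stack=[3,0] mem=[0,20,5,0]
After op 14 (pop): stack=[3] mem=[0,20,5,0]

Answer: 3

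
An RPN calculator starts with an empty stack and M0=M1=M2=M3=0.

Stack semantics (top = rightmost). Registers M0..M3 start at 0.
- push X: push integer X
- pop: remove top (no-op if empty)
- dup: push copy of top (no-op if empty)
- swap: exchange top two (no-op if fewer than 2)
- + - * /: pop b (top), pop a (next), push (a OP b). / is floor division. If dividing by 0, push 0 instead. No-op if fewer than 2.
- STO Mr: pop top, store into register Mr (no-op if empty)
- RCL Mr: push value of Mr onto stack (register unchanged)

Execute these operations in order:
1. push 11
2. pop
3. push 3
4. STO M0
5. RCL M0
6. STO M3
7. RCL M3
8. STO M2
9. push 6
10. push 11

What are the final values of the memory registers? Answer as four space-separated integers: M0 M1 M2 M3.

After op 1 (push 11): stack=[11] mem=[0,0,0,0]
After op 2 (pop): stack=[empty] mem=[0,0,0,0]
After op 3 (push 3): stack=[3] mem=[0,0,0,0]
After op 4 (STO M0): stack=[empty] mem=[3,0,0,0]
After op 5 (RCL M0): stack=[3] mem=[3,0,0,0]
After op 6 (STO M3): stack=[empty] mem=[3,0,0,3]
After op 7 (RCL M3): stack=[3] mem=[3,0,0,3]
After op 8 (STO M2): stack=[empty] mem=[3,0,3,3]
After op 9 (push 6): stack=[6] mem=[3,0,3,3]
After op 10 (push 11): stack=[6,11] mem=[3,0,3,3]

Answer: 3 0 3 3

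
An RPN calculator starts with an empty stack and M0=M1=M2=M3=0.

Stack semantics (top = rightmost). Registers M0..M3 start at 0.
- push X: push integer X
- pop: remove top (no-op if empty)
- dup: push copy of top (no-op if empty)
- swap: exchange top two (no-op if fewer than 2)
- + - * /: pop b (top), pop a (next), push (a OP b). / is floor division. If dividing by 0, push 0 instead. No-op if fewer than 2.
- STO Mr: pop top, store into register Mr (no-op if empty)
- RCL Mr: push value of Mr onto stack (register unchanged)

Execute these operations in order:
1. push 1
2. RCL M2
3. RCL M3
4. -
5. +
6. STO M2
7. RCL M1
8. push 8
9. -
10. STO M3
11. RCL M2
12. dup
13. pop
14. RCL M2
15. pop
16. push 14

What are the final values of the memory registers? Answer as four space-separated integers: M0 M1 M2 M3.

Answer: 0 0 1 -8

Derivation:
After op 1 (push 1): stack=[1] mem=[0,0,0,0]
After op 2 (RCL M2): stack=[1,0] mem=[0,0,0,0]
After op 3 (RCL M3): stack=[1,0,0] mem=[0,0,0,0]
After op 4 (-): stack=[1,0] mem=[0,0,0,0]
After op 5 (+): stack=[1] mem=[0,0,0,0]
After op 6 (STO M2): stack=[empty] mem=[0,0,1,0]
After op 7 (RCL M1): stack=[0] mem=[0,0,1,0]
After op 8 (push 8): stack=[0,8] mem=[0,0,1,0]
After op 9 (-): stack=[-8] mem=[0,0,1,0]
After op 10 (STO M3): stack=[empty] mem=[0,0,1,-8]
After op 11 (RCL M2): stack=[1] mem=[0,0,1,-8]
After op 12 (dup): stack=[1,1] mem=[0,0,1,-8]
After op 13 (pop): stack=[1] mem=[0,0,1,-8]
After op 14 (RCL M2): stack=[1,1] mem=[0,0,1,-8]
After op 15 (pop): stack=[1] mem=[0,0,1,-8]
After op 16 (push 14): stack=[1,14] mem=[0,0,1,-8]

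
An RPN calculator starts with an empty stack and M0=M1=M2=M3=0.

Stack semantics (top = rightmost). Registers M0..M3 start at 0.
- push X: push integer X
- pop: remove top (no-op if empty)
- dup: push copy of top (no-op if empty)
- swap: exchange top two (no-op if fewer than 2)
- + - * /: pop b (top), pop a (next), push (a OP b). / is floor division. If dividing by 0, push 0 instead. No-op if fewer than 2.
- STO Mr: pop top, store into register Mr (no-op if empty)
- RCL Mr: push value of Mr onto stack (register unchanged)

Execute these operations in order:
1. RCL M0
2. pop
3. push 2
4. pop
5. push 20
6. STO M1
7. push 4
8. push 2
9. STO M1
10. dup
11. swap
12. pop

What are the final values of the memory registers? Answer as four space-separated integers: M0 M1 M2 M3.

Answer: 0 2 0 0

Derivation:
After op 1 (RCL M0): stack=[0] mem=[0,0,0,0]
After op 2 (pop): stack=[empty] mem=[0,0,0,0]
After op 3 (push 2): stack=[2] mem=[0,0,0,0]
After op 4 (pop): stack=[empty] mem=[0,0,0,0]
After op 5 (push 20): stack=[20] mem=[0,0,0,0]
After op 6 (STO M1): stack=[empty] mem=[0,20,0,0]
After op 7 (push 4): stack=[4] mem=[0,20,0,0]
After op 8 (push 2): stack=[4,2] mem=[0,20,0,0]
After op 9 (STO M1): stack=[4] mem=[0,2,0,0]
After op 10 (dup): stack=[4,4] mem=[0,2,0,0]
After op 11 (swap): stack=[4,4] mem=[0,2,0,0]
After op 12 (pop): stack=[4] mem=[0,2,0,0]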